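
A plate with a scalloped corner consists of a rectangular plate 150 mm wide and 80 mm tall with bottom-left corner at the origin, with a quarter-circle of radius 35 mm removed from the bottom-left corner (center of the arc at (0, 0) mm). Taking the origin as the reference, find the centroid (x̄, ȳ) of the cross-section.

plate: A = 150 × 80 = 12000.00, centroid at (75.00, 40.00).
removed quarter-circle: A = −¼π·35² = -962.11, centroid at (14.85, 14.85).
ΣA = 11037.89 mm², ΣAx̄ = 885708.33 mm³, ΣAȳ = 465708.33 mm³.
x̄ = 885708.33/11037.89 = 80.24 mm; ȳ = 465708.33/11037.89 = 42.19 mm.

x̄ = 80.24 mm, ȳ = 42.19 mm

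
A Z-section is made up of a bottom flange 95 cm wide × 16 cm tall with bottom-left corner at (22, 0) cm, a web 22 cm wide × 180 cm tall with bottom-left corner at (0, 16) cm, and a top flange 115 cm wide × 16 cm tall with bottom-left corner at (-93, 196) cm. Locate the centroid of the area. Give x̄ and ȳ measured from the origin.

x̄ = 11.46 cm, ȳ = 110.28 cm

bottom flange: A = 95 × 16 = 1520.00, centroid at (69.50, 8.00).
web: A = 22 × 180 = 3960.00, centroid at (11.00, 106.00).
top flange: A = 115 × 16 = 1840.00, centroid at (-35.50, 204.00).
ΣA = 7320.00 cm²
ΣAx̄ = (1520.00)(69.50) + (3960.00)(11.00) + (1840.00)(-35.50) = 83880.00 cm³
ΣAȳ = (1520.00)(8.00) + (3960.00)(106.00) + (1840.00)(204.00) = 807280.00 cm³
x̄ = 83880.00 / 7320.00 = 11.46 cm
ȳ = 807280.00 / 7320.00 = 110.28 cm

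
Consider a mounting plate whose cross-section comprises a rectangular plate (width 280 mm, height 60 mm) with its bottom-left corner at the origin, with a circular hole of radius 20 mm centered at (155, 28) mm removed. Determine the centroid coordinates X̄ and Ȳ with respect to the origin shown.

X̄ = 138.79 mm, Ȳ = 30.16 mm

Part | A | x̄ᵢ | ȳᵢ | A·x̄ᵢ | A·ȳᵢ
plate | 16800.00 | 140.00 | 30.00 | 2352000.00 | 504000.00
hole | -1256.64 | 155.00 | 28.00 | -194778.74 | -35185.84
Σ | 15543.36 |  |  | 2157221.26 | 468814.16
X̄ = 2157221.26 / 15543.36 = 138.79 mm
Ȳ = 468814.16 / 15543.36 = 30.16 mm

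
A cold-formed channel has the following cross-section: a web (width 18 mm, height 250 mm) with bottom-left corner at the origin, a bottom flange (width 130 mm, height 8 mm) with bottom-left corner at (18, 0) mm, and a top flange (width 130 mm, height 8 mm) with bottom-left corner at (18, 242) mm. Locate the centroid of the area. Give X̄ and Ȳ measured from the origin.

X̄ = 32.39 mm, Ȳ = 125.00 mm

web: A = 18 × 250 = 4500.00, centroid at (9.00, 125.00).
bottom flange: A = 130 × 8 = 1040.00, centroid at (83.00, 4.00).
top flange: A = 130 × 8 = 1040.00, centroid at (83.00, 246.00).
ΣA = 6580.00 mm², ΣAX̄ = 213140.00 mm³, ΣAȲ = 822500.00 mm³.
X̄ = 213140.00/6580.00 = 32.39 mm; Ȳ = 822500.00/6580.00 = 125.00 mm.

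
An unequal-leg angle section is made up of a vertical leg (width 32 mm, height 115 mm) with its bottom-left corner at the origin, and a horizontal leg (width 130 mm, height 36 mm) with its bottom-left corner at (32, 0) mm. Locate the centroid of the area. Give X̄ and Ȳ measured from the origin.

X̄ = 61.34 mm, Ȳ = 35.39 mm

Part | A | x̄ᵢ | ȳᵢ | A·x̄ᵢ | A·ȳᵢ
vertical leg | 3680.00 | 16.00 | 57.50 | 58880.00 | 211600.00
horizontal leg | 4680.00 | 97.00 | 18.00 | 453960.00 | 84240.00
Σ | 8360.00 |  |  | 512840.00 | 295840.00
X̄ = 512840.00 / 8360.00 = 61.34 mm
Ȳ = 295840.00 / 8360.00 = 35.39 mm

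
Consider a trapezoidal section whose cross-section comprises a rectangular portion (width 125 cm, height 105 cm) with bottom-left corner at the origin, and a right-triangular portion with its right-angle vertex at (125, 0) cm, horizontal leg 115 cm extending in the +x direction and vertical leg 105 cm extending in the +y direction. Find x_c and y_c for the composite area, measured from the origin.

rectangular portion: A = 125 × 105 = 13125.00, centroid at (62.50, 52.50).
triangular portion: A = ½·115·105 = 6037.50, centroid at (163.33, 35.00).
ΣA = 19162.50 cm², ΣAx_c = 1806437.50 cm³, ΣAy_c = 900375.00 cm³.
x_c = 1806437.50/19162.50 = 94.27 cm; y_c = 900375.00/19162.50 = 46.99 cm.

x_c = 94.27 cm, y_c = 46.99 cm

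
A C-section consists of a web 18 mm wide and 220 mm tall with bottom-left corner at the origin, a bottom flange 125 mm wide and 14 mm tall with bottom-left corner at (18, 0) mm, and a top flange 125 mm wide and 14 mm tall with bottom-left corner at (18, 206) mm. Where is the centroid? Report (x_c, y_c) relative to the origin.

x_c = 42.55 mm, y_c = 110.00 mm

Part | A | x̄ᵢ | ȳᵢ | A·x̄ᵢ | A·ȳᵢ
web | 3960.00 | 9.00 | 110.00 | 35640.00 | 435600.00
bottom flange | 1750.00 | 80.50 | 7.00 | 140875.00 | 12250.00
top flange | 1750.00 | 80.50 | 213.00 | 140875.00 | 372750.00
Σ | 7460.00 |  |  | 317390.00 | 820600.00
x_c = 317390.00 / 7460.00 = 42.55 mm
y_c = 820600.00 / 7460.00 = 110.00 mm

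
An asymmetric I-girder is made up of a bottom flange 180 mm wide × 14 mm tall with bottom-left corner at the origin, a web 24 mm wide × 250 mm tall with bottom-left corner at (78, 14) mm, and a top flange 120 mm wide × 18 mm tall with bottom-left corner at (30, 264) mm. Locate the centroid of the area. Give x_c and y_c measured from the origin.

x_c = 90.00 mm, y_c = 134.96 mm

Part | A | x̄ᵢ | ȳᵢ | A·x̄ᵢ | A·ȳᵢ
bottom flange | 2520.00 | 90.00 | 7.00 | 226800.00 | 17640.00
web | 6000.00 | 90.00 | 139.00 | 540000.00 | 834000.00
top flange | 2160.00 | 90.00 | 273.00 | 194400.00 | 589680.00
Σ | 10680.00 |  |  | 961200.00 | 1441320.00
x_c = 961200.00 / 10680.00 = 90.00 mm
y_c = 1441320.00 / 10680.00 = 134.96 mm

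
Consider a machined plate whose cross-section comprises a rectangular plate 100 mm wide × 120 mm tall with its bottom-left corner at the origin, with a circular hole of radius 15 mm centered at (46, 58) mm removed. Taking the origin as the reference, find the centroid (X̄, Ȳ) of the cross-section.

plate: A = 100 × 120 = 12000.00, centroid at (50.00, 60.00).
hole: A = −π·15² = -706.86, centroid at (46.00, 58.00).
ΣA = 11293.14 mm², ΣAX̄ = 567484.52 mm³, ΣAȲ = 679002.22 mm³.
X̄ = 567484.52/11293.14 = 50.25 mm; Ȳ = 679002.22/11293.14 = 60.13 mm.

X̄ = 50.25 mm, Ȳ = 60.13 mm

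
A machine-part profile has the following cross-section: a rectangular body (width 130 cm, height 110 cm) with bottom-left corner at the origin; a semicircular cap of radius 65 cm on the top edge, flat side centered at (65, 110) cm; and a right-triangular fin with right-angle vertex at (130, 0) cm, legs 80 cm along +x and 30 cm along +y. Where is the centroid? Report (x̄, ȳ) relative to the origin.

x̄ = 69.97 cm, ȳ = 77.32 cm

rectangular body: A = 130 × 110 = 14300.00, centroid at (65.00, 55.00).
semicircular top: A = ½π·65² = 6636.61, centroid at (65.00, 137.59).
triangular fin: A = ½·80·30 = 1200.00, centroid at (156.67, 10.00).
ΣA = 22136.61 cm²
ΣAx̄ = (14300.00)(65.00) + (6636.61)(65.00) + (1200.00)(156.67) = 1548879.94 cm³
ΣAȳ = (14300.00)(55.00) + (6636.61)(137.59) + (1200.00)(10.00) = 1711610.93 cm³
x̄ = 1548879.94 / 22136.61 = 69.97 cm
ȳ = 1711610.93 / 22136.61 = 77.32 cm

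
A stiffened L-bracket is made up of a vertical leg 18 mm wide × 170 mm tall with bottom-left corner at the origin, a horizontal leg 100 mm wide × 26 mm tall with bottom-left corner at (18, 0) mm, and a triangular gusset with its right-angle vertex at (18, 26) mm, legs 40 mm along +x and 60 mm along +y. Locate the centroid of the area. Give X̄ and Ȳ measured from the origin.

X̄ = 35.27 mm, Ȳ = 50.89 mm

vertical leg: A = 18 × 170 = 3060.00, centroid at (9.00, 85.00).
horizontal leg: A = 100 × 26 = 2600.00, centroid at (68.00, 13.00).
gusset: A = ½·40·60 = 1200.00, centroid at (31.33, 46.00).
ΣA = 6860.00 mm²
ΣAX̄ = (3060.00)(9.00) + (2600.00)(68.00) + (1200.00)(31.33) = 241940.00 mm³
ΣAȲ = (3060.00)(85.00) + (2600.00)(13.00) + (1200.00)(46.00) = 349100.00 mm³
X̄ = 241940.00 / 6860.00 = 35.27 mm
Ȳ = 349100.00 / 6860.00 = 50.89 mm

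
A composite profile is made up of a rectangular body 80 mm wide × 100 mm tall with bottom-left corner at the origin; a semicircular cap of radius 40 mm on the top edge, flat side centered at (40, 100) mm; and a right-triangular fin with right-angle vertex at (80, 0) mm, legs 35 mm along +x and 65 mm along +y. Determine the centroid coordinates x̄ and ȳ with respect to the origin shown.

rectangular body: A = 80 × 100 = 8000.00, centroid at (40.00, 50.00).
semicircular top: A = ½π·40² = 2513.27, centroid at (40.00, 116.98).
triangular fin: A = ½·35·65 = 1137.50, centroid at (91.67, 21.67).
ΣA = 11650.77 mm²
ΣAx̄ = (8000.00)(40.00) + (2513.27)(40.00) + (1137.50)(91.67) = 524801.80 mm³
ΣAȳ = (8000.00)(50.00) + (2513.27)(116.98) + (1137.50)(21.67) = 718639.91 mm³
x̄ = 524801.80 / 11650.77 = 45.04 mm
ȳ = 718639.91 / 11650.77 = 61.68 mm

x̄ = 45.04 mm, ȳ = 61.68 mm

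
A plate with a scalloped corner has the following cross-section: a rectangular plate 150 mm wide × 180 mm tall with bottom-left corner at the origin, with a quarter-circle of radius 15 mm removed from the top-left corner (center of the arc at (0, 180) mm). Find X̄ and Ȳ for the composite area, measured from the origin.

plate: A = 150 × 180 = 27000.00, centroid at (75.00, 90.00).
removed quarter-circle: A = −¼π·15² = -176.71, centroid at (6.37, 173.63).
ΣA = 26823.29 mm², ΣAX̄ = 2023875.00 mm³, ΣAȲ = 2399316.37 mm³.
X̄ = 2023875.00/26823.29 = 75.45 mm; Ȳ = 2399316.37/26823.29 = 89.45 mm.

X̄ = 75.45 mm, Ȳ = 89.45 mm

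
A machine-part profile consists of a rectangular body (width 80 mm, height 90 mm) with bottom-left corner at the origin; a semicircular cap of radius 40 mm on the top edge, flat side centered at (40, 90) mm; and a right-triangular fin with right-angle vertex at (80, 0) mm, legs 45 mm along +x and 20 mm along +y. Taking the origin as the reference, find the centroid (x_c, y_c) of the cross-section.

x_c = 42.44 mm, y_c = 58.63 mm

Part | A | x̄ᵢ | ȳᵢ | A·x̄ᵢ | A·ȳᵢ
rectangular body | 7200.00 | 40.00 | 45.00 | 288000.00 | 324000.00
semicircular top | 2513.27 | 40.00 | 106.98 | 100530.96 | 268861.34
triangular fin | 450.00 | 95.00 | 6.67 | 42750.00 | 3000.00
Σ | 10163.27 |  |  | 431280.96 | 595861.34
x_c = 431280.96 / 10163.27 = 42.44 mm
y_c = 595861.34 / 10163.27 = 58.63 mm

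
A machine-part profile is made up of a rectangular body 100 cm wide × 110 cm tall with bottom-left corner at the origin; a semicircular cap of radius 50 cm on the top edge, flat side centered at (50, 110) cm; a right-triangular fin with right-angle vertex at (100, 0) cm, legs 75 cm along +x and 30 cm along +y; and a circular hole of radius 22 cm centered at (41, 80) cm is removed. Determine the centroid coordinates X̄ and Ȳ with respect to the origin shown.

rectangular body: A = 100 × 110 = 11000.00, centroid at (50.00, 55.00).
semicircular top: A = ½π·50² = 3926.99, centroid at (50.00, 131.22).
triangular fin: A = ½·75·30 = 1125.00, centroid at (125.00, 10.00).
hole: A = −π·22² = -1520.53, centroid at (41.00, 80.00).
ΣA = 14531.46 cm²
ΣAX̄ = (11000.00)(50.00) + (3926.99)(50.00) + (1125.00)(125.00) + (-1520.53)(41.00) = 824632.78 cm³
ΣAȲ = (11000.00)(55.00) + (3926.99)(131.22) + (1125.00)(10.00) + (-1520.53)(80.00) = 1009909.86 cm³
X̄ = 824632.78 / 14531.46 = 56.75 cm
Ȳ = 1009909.86 / 14531.46 = 69.50 cm

X̄ = 56.75 cm, Ȳ = 69.50 cm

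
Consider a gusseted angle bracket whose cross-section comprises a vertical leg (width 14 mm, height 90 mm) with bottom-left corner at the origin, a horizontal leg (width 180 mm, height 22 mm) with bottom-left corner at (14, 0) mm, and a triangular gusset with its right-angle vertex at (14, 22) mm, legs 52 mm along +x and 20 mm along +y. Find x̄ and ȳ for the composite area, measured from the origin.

vertical leg: A = 14 × 90 = 1260.00, centroid at (7.00, 45.00).
horizontal leg: A = 180 × 22 = 3960.00, centroid at (104.00, 11.00).
gusset: A = ½·52·20 = 520.00, centroid at (31.33, 28.67).
ΣA = 5740.00 mm², ΣAx̄ = 436953.33 mm³, ΣAȳ = 115166.67 mm³.
x̄ = 436953.33/5740.00 = 76.12 mm; ȳ = 115166.67/5740.00 = 20.06 mm.

x̄ = 76.12 mm, ȳ = 20.06 mm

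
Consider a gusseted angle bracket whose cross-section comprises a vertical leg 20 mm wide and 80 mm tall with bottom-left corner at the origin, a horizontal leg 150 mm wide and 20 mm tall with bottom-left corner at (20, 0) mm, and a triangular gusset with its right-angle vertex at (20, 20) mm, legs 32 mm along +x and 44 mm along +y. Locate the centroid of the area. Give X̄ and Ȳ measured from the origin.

Part | A | x̄ᵢ | ȳᵢ | A·x̄ᵢ | A·ȳᵢ
vertical leg | 1600.00 | 10.00 | 40.00 | 16000.00 | 64000.00
horizontal leg | 3000.00 | 95.00 | 10.00 | 285000.00 | 30000.00
gusset | 704.00 | 30.67 | 34.67 | 21589.33 | 24405.33
Σ | 5304.00 |  |  | 322589.33 | 118405.33
X̄ = 322589.33 / 5304.00 = 60.82 mm
Ȳ = 118405.33 / 5304.00 = 22.32 mm

X̄ = 60.82 mm, Ȳ = 22.32 mm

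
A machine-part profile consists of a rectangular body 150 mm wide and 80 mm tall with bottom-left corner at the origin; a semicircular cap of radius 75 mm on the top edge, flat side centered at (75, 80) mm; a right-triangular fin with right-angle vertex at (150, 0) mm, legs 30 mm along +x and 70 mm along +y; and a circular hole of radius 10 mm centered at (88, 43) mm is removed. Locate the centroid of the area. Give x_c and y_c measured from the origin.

x_c = 78.95 mm, y_c = 68.57 mm

rectangular body: A = 150 × 80 = 12000.00, centroid at (75.00, 40.00).
semicircular top: A = ½π·75² = 8835.73, centroid at (75.00, 111.83).
triangular fin: A = ½·30·70 = 1050.00, centroid at (160.00, 23.33).
hole: A = −π·10² = -314.16, centroid at (88.00, 43.00).
ΣA = 21571.57 mm², ΣAx_c = 1703033.69 mm³, ΣAy_c = 1479099.50 mm³.
x_c = 1703033.69/21571.57 = 78.95 mm; y_c = 1479099.50/21571.57 = 68.57 mm.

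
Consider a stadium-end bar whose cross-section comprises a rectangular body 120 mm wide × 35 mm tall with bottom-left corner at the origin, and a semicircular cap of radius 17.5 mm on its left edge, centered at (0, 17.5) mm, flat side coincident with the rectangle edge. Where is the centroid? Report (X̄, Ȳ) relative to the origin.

X̄ = 53.07 mm, Ȳ = 17.50 mm

rectangular body: A = 120 × 35 = 4200.00, centroid at (60.00, 17.50).
semicircular end: A = ½π·17.5² = 481.06, centroid at (-7.43, 17.50).
ΣA = 4681.06 mm²
ΣAX̄ = (4200.00)(60.00) + (481.06)(-7.43) = 248427.08 mm³
ΣAȲ = (4200.00)(17.50) + (481.06)(17.50) = 81918.49 mm³
X̄ = 248427.08 / 4681.06 = 53.07 mm
Ȳ = 81918.49 / 4681.06 = 17.50 mm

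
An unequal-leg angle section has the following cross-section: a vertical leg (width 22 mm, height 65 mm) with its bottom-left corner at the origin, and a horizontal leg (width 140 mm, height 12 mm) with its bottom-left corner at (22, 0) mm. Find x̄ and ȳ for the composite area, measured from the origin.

Part | A | x̄ᵢ | ȳᵢ | A·x̄ᵢ | A·ȳᵢ
vertical leg | 1430.00 | 11.00 | 32.50 | 15730.00 | 46475.00
horizontal leg | 1680.00 | 92.00 | 6.00 | 154560.00 | 10080.00
Σ | 3110.00 |  |  | 170290.00 | 56555.00
x̄ = 170290.00 / 3110.00 = 54.76 mm
ȳ = 56555.00 / 3110.00 = 18.18 mm

x̄ = 54.76 mm, ȳ = 18.18 mm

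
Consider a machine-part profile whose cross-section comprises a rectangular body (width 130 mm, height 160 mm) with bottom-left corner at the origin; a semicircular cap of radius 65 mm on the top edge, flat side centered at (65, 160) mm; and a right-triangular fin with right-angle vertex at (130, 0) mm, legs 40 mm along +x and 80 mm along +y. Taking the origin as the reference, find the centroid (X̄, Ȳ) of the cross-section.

X̄ = 69.32 mm, Ȳ = 101.65 mm

rectangular body: A = 130 × 160 = 20800.00, centroid at (65.00, 80.00).
semicircular top: A = ½π·65² = 6636.61, centroid at (65.00, 187.59).
triangular fin: A = ½·40·80 = 1600.00, centroid at (143.33, 26.67).
ΣA = 29036.61 mm², ΣAX̄ = 2012713.27 mm³, ΣAȲ = 2951608.32 mm³.
X̄ = 2012713.27/29036.61 = 69.32 mm; Ȳ = 2951608.32/29036.61 = 101.65 mm.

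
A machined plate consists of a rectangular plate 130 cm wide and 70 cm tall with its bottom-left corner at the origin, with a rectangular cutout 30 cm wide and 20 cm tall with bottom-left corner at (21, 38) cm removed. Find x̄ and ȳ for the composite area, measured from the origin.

plate: A = 130 × 70 = 9100.00, centroid at (65.00, 35.00).
hole: A = −(30 × 20) = -600.00, centroid at (36.00, 48.00).
ΣA = 8500.00 cm², ΣAx̄ = 569900.00 cm³, ΣAȳ = 289700.00 cm³.
x̄ = 569900.00/8500.00 = 67.05 cm; ȳ = 289700.00/8500.00 = 34.08 cm.

x̄ = 67.05 cm, ȳ = 34.08 cm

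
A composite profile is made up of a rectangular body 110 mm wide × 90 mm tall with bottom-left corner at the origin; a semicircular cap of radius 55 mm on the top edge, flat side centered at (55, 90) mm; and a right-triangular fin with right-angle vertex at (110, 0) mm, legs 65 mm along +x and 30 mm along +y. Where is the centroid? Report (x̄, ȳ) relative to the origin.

x̄ = 59.78 mm, ȳ = 63.60 mm

Part | A | x̄ᵢ | ȳᵢ | A·x̄ᵢ | A·ȳᵢ
rectangular body | 9900.00 | 55.00 | 45.00 | 544500.00 | 445500.00
semicircular top | 4751.66 | 55.00 | 113.34 | 261341.24 | 538565.97
triangular fin | 975.00 | 131.67 | 10.00 | 128375.00 | 9750.00
Σ | 15626.66 |  |  | 934216.24 | 993815.97
x̄ = 934216.24 / 15626.66 = 59.78 mm
ȳ = 993815.97 / 15626.66 = 63.60 mm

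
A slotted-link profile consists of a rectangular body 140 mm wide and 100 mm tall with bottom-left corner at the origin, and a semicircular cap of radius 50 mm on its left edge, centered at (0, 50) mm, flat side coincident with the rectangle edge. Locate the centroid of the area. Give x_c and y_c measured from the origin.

rectangular body: A = 140 × 100 = 14000.00, centroid at (70.00, 50.00).
semicircular end: A = ½π·50² = 3926.99, centroid at (-21.22, 50.00).
ΣA = 17926.99 mm², ΣAx_c = 896666.67 mm³, ΣAy_c = 896349.54 mm³.
x_c = 896666.67/17926.99 = 50.02 mm; y_c = 896349.54/17926.99 = 50.00 mm.

x_c = 50.02 mm, y_c = 50.00 mm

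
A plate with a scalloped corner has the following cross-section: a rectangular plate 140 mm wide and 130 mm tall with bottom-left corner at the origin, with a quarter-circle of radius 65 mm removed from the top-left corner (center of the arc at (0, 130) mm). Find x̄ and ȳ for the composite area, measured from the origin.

plate: A = 140 × 130 = 18200.00, centroid at (70.00, 65.00).
removed quarter-circle: A = −¼π·65² = -3318.31, centroid at (27.59, 102.41).
ΣA = 14881.69 mm²
ΣAx̄ = (18200.00)(70.00) + (-3318.31)(27.59) = 1182458.33 mm³
ΣAȳ = (18200.00)(65.00) + (-3318.31)(102.41) = 843161.73 mm³
x̄ = 1182458.33 / 14881.69 = 79.46 mm
ȳ = 843161.73 / 14881.69 = 56.66 mm

x̄ = 79.46 mm, ȳ = 56.66 mm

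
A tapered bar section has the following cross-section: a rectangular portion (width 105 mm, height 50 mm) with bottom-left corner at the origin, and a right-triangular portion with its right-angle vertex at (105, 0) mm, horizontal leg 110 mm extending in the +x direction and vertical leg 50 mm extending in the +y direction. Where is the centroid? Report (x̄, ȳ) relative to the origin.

Part | A | x̄ᵢ | ȳᵢ | A·x̄ᵢ | A·ȳᵢ
rectangular portion | 5250.00 | 52.50 | 25.00 | 275625.00 | 131250.00
triangular portion | 2750.00 | 141.67 | 16.67 | 389583.33 | 45833.33
Σ | 8000.00 |  |  | 665208.33 | 177083.33
x̄ = 665208.33 / 8000.00 = 83.15 mm
ȳ = 177083.33 / 8000.00 = 22.14 mm

x̄ = 83.15 mm, ȳ = 22.14 mm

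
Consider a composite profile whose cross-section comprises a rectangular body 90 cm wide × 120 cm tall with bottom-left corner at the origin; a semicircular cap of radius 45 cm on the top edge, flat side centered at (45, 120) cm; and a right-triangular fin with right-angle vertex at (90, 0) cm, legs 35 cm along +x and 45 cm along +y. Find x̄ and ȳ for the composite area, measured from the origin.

Part | A | x̄ᵢ | ȳᵢ | A·x̄ᵢ | A·ȳᵢ
rectangular body | 10800.00 | 45.00 | 60.00 | 486000.00 | 648000.00
semicircular top | 3180.86 | 45.00 | 139.10 | 143138.82 | 442453.51
triangular fin | 787.50 | 101.67 | 15.00 | 80062.50 | 11812.50
Σ | 14768.36 |  |  | 709201.32 | 1102266.01
x̄ = 709201.32 / 14768.36 = 48.02 cm
ȳ = 1102266.01 / 14768.36 = 74.64 cm

x̄ = 48.02 cm, ȳ = 74.64 cm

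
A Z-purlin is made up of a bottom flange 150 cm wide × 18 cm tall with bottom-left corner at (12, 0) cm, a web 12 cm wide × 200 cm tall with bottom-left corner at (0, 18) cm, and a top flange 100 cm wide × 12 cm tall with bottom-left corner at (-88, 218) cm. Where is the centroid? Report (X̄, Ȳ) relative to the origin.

Part | A | x̄ᵢ | ȳᵢ | A·x̄ᵢ | A·ȳᵢ
bottom flange | 2700.00 | 87.00 | 9.00 | 234900.00 | 24300.00
web | 2400.00 | 6.00 | 118.00 | 14400.00 | 283200.00
top flange | 1200.00 | -38.00 | 224.00 | -45600.00 | 268800.00
Σ | 6300.00 |  |  | 203700.00 | 576300.00
X̄ = 203700.00 / 6300.00 = 32.33 cm
Ȳ = 576300.00 / 6300.00 = 91.48 cm

X̄ = 32.33 cm, Ȳ = 91.48 cm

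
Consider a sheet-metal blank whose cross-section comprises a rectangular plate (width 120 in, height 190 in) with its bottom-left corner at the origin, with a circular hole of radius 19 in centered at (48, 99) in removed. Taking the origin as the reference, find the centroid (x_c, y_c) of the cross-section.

plate: A = 120 × 190 = 22800.00, centroid at (60.00, 95.00).
hole: A = −π·19² = -1134.11, centroid at (48.00, 99.00).
ΣA = 21665.89 in²
ΣAx_c = (22800.00)(60.00) + (-1134.11)(48.00) = 1313562.48 in³
ΣAy_c = (22800.00)(95.00) + (-1134.11)(99.00) = 2053722.62 in³
x_c = 1313562.48 / 21665.89 = 60.63 in
y_c = 2053722.62 / 21665.89 = 94.79 in

x_c = 60.63 in, y_c = 94.79 in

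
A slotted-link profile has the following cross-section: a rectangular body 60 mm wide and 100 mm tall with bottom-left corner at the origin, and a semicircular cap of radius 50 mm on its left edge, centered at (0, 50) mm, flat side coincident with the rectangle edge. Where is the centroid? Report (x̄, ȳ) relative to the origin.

rectangular body: A = 60 × 100 = 6000.00, centroid at (30.00, 50.00).
semicircular end: A = ½π·50² = 3926.99, centroid at (-21.22, 50.00).
ΣA = 9926.99 mm², ΣAx̄ = 96666.67 mm³, ΣAȳ = 496349.54 mm³.
x̄ = 96666.67/9926.99 = 9.74 mm; ȳ = 496349.54/9926.99 = 50.00 mm.

x̄ = 9.74 mm, ȳ = 50.00 mm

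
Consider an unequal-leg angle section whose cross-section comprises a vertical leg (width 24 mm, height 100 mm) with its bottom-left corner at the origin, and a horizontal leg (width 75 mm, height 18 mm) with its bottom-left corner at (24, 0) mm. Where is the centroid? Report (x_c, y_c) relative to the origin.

x_c = 29.82 mm, y_c = 35.24 mm

vertical leg: A = 24 × 100 = 2400.00, centroid at (12.00, 50.00).
horizontal leg: A = 75 × 18 = 1350.00, centroid at (61.50, 9.00).
ΣA = 3750.00 mm²
ΣAx_c = (2400.00)(12.00) + (1350.00)(61.50) = 111825.00 mm³
ΣAy_c = (2400.00)(50.00) + (1350.00)(9.00) = 132150.00 mm³
x_c = 111825.00 / 3750.00 = 29.82 mm
y_c = 132150.00 / 3750.00 = 35.24 mm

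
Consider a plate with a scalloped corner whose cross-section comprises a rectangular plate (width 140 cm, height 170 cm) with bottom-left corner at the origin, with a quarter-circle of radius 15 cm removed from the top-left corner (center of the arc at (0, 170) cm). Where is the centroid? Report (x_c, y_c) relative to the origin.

x_c = 70.48 cm, y_c = 84.41 cm

plate: A = 140 × 170 = 23800.00, centroid at (70.00, 85.00).
removed quarter-circle: A = −¼π·15² = -176.71, centroid at (6.37, 163.63).
ΣA = 23623.29 cm², ΣAx_c = 1664875.00 cm³, ΣAy_c = 1994083.52 cm³.
x_c = 1664875.00/23623.29 = 70.48 cm; y_c = 1994083.52/23623.29 = 84.41 cm.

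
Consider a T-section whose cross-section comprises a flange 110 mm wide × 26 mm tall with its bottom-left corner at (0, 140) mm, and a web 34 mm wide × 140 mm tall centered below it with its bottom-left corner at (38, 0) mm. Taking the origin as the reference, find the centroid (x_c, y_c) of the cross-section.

web: A = 34 × 140 = 4760.00, centroid at (55.00, 70.00).
flange: A = 110 × 26 = 2860.00, centroid at (55.00, 153.00).
ΣA = 7620.00 mm², ΣAx_c = 419100.00 mm³, ΣAy_c = 770780.00 mm³.
x_c = 419100.00/7620.00 = 55.00 mm; y_c = 770780.00/7620.00 = 101.15 mm.

x_c = 55.00 mm, y_c = 101.15 mm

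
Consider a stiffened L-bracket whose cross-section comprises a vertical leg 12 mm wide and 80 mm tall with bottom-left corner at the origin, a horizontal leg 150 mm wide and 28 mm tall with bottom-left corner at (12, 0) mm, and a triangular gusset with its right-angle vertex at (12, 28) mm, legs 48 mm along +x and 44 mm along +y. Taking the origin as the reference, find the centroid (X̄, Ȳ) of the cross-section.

Part | A | x̄ᵢ | ȳᵢ | A·x̄ᵢ | A·ȳᵢ
vertical leg | 960.00 | 6.00 | 40.00 | 5760.00 | 38400.00
horizontal leg | 4200.00 | 87.00 | 14.00 | 365400.00 | 58800.00
gusset | 1056.00 | 28.00 | 42.67 | 29568.00 | 45056.00
Σ | 6216.00 |  |  | 400728.00 | 142256.00
X̄ = 400728.00 / 6216.00 = 64.47 mm
Ȳ = 142256.00 / 6216.00 = 22.89 mm

X̄ = 64.47 mm, Ȳ = 22.89 mm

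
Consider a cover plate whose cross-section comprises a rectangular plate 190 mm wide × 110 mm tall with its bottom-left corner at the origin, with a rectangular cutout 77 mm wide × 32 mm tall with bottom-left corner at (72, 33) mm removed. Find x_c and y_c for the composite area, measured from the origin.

x_c = 92.93 mm, y_c = 55.80 mm

Part | A | x̄ᵢ | ȳᵢ | A·x̄ᵢ | A·ȳᵢ
plate | 20900.00 | 95.00 | 55.00 | 1985500.00 | 1149500.00
hole | -2464.00 | 110.50 | 49.00 | -272272.00 | -120736.00
Σ | 18436.00 |  |  | 1713228.00 | 1028764.00
x_c = 1713228.00 / 18436.00 = 92.93 mm
y_c = 1028764.00 / 18436.00 = 55.80 mm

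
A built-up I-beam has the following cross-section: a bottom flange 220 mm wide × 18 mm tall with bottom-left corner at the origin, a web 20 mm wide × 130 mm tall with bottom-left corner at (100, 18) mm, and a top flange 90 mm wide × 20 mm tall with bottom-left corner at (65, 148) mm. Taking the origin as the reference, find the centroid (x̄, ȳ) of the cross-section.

x̄ = 110.00 mm, ȳ = 64.10 mm

Part | A | x̄ᵢ | ȳᵢ | A·x̄ᵢ | A·ȳᵢ
bottom flange | 3960.00 | 110.00 | 9.00 | 435600.00 | 35640.00
web | 2600.00 | 110.00 | 83.00 | 286000.00 | 215800.00
top flange | 1800.00 | 110.00 | 158.00 | 198000.00 | 284400.00
Σ | 8360.00 |  |  | 919600.00 | 535840.00
x̄ = 919600.00 / 8360.00 = 110.00 mm
ȳ = 535840.00 / 8360.00 = 64.10 mm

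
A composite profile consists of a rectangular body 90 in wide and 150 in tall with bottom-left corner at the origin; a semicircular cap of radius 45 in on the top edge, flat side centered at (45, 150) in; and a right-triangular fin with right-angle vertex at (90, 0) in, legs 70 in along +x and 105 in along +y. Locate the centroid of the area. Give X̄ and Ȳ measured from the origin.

X̄ = 57.34 in, Ȳ = 82.48 in

Part | A | x̄ᵢ | ȳᵢ | A·x̄ᵢ | A·ȳᵢ
rectangular body | 13500.00 | 45.00 | 75.00 | 607500.00 | 1012500.00
semicircular top | 3180.86 | 45.00 | 169.10 | 143138.82 | 537879.38
triangular fin | 3675.00 | 113.33 | 35.00 | 416500.00 | 128625.00
Σ | 20355.86 |  |  | 1167138.82 | 1679004.38
X̄ = 1167138.82 / 20355.86 = 57.34 in
Ȳ = 1679004.38 / 20355.86 = 82.48 in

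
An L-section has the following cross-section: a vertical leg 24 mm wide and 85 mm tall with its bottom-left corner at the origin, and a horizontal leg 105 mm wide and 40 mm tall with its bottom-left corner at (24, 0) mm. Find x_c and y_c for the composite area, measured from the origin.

x_c = 55.41 mm, y_c = 27.36 mm

vertical leg: A = 24 × 85 = 2040.00, centroid at (12.00, 42.50).
horizontal leg: A = 105 × 40 = 4200.00, centroid at (76.50, 20.00).
ΣA = 6240.00 mm², ΣAx_c = 345780.00 mm³, ΣAy_c = 170700.00 mm³.
x_c = 345780.00/6240.00 = 55.41 mm; y_c = 170700.00/6240.00 = 27.36 mm.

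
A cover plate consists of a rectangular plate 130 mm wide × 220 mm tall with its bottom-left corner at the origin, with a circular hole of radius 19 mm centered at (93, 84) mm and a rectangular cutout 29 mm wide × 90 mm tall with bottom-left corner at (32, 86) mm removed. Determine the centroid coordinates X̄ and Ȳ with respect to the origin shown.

Part | A | x̄ᵢ | ȳᵢ | A·x̄ᵢ | A·ȳᵢ
plate | 28600.00 | 65.00 | 110.00 | 1859000.00 | 3146000.00
hole 1 | -1134.11 | 93.00 | 84.00 | -105472.69 | -95265.66
hole 2 | -2610.00 | 46.50 | 131.00 | -121365.00 | -341910.00
Σ | 24855.89 |  |  | 1632162.31 | 2708824.34
X̄ = 1632162.31 / 24855.89 = 65.67 mm
Ȳ = 2708824.34 / 24855.89 = 108.98 mm

X̄ = 65.67 mm, Ȳ = 108.98 mm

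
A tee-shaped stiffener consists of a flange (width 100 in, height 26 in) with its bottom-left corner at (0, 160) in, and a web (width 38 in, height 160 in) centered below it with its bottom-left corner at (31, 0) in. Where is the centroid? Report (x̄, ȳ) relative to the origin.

web: A = 38 × 160 = 6080.00, centroid at (50.00, 80.00).
flange: A = 100 × 26 = 2600.00, centroid at (50.00, 173.00).
ΣA = 8680.00 in², ΣAx̄ = 434000.00 in³, ΣAȳ = 936200.00 in³.
x̄ = 434000.00/8680.00 = 50.00 in; ȳ = 936200.00/8680.00 = 107.86 in.

x̄ = 50.00 in, ȳ = 107.86 in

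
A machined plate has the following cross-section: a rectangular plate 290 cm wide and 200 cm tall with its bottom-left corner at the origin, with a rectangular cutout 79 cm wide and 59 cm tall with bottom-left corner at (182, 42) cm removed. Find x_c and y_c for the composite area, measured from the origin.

Part | A | x̄ᵢ | ȳᵢ | A·x̄ᵢ | A·ȳᵢ
plate | 58000.00 | 145.00 | 100.00 | 8410000.00 | 5800000.00
hole | -4661.00 | 221.50 | 71.50 | -1032411.50 | -333261.50
Σ | 53339.00 |  |  | 7377588.50 | 5466738.50
x_c = 7377588.50 / 53339.00 = 138.32 cm
y_c = 5466738.50 / 53339.00 = 102.49 cm

x_c = 138.32 cm, y_c = 102.49 cm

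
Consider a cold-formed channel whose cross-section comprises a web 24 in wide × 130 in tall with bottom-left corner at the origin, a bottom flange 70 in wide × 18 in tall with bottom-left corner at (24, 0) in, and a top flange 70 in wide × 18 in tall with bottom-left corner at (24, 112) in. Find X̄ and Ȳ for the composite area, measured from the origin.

Part | A | x̄ᵢ | ȳᵢ | A·x̄ᵢ | A·ȳᵢ
web | 3120.00 | 12.00 | 65.00 | 37440.00 | 202800.00
bottom flange | 1260.00 | 59.00 | 9.00 | 74340.00 | 11340.00
top flange | 1260.00 | 59.00 | 121.00 | 74340.00 | 152460.00
Σ | 5640.00 |  |  | 186120.00 | 366600.00
X̄ = 186120.00 / 5640.00 = 33.00 in
Ȳ = 366600.00 / 5640.00 = 65.00 in

X̄ = 33.00 in, Ȳ = 65.00 in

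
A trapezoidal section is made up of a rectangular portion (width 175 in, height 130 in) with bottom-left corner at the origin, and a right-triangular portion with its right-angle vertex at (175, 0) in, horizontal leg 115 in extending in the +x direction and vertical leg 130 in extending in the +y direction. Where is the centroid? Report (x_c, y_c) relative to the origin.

x_c = 118.62 in, y_c = 59.64 in

rectangular portion: A = 175 × 130 = 22750.00, centroid at (87.50, 65.00).
triangular portion: A = ½·115·130 = 7475.00, centroid at (213.33, 43.33).
ΣA = 30225.00 in²
ΣAx_c = (22750.00)(87.50) + (7475.00)(213.33) = 3585291.67 in³
ΣAy_c = (22750.00)(65.00) + (7475.00)(43.33) = 1802666.67 in³
x_c = 3585291.67 / 30225.00 = 118.62 in
y_c = 1802666.67 / 30225.00 = 59.64 in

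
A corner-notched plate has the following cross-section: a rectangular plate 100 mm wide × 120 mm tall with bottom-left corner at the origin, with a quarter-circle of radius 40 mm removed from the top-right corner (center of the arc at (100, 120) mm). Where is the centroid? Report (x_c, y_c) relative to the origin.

x_c = 46.14 mm, y_c = 54.97 mm

Part | A | x̄ᵢ | ȳᵢ | A·x̄ᵢ | A·ȳᵢ
plate | 12000.00 | 50.00 | 60.00 | 600000.00 | 720000.00
removed quarter-circle | -1256.64 | 83.02 | 103.02 | -104330.37 | -129463.11
Σ | 10743.36 |  |  | 495669.63 | 590536.89
x_c = 495669.63 / 10743.36 = 46.14 mm
y_c = 590536.89 / 10743.36 = 54.97 mm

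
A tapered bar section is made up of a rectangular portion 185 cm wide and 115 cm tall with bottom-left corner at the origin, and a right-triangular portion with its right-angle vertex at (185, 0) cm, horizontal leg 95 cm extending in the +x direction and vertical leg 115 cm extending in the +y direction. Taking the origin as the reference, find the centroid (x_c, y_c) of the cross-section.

x_c = 117.87 cm, y_c = 53.58 cm

rectangular portion: A = 185 × 115 = 21275.00, centroid at (92.50, 57.50).
triangular portion: A = ½·95·115 = 5462.50, centroid at (216.67, 38.33).
ΣA = 26737.50 cm², ΣAx_c = 3151479.17 cm³, ΣAy_c = 1432708.33 cm³.
x_c = 3151479.17/26737.50 = 117.87 cm; y_c = 1432708.33/26737.50 = 53.58 cm.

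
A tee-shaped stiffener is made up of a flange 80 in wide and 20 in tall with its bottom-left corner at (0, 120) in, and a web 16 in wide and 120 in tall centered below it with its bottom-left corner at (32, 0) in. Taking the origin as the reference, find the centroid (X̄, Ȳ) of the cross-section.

X̄ = 40.00 in, Ȳ = 91.82 in

web: A = 16 × 120 = 1920.00, centroid at (40.00, 60.00).
flange: A = 80 × 20 = 1600.00, centroid at (40.00, 130.00).
ΣA = 3520.00 in², ΣAX̄ = 140800.00 in³, ΣAȲ = 323200.00 in³.
X̄ = 140800.00/3520.00 = 40.00 in; Ȳ = 323200.00/3520.00 = 91.82 in.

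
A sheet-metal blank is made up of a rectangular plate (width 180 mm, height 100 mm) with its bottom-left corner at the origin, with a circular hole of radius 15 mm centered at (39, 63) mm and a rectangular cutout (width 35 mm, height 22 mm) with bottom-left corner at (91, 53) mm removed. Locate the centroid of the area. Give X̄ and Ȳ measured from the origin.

Part | A | x̄ᵢ | ȳᵢ | A·x̄ᵢ | A·ȳᵢ
plate | 18000.00 | 90.00 | 50.00 | 1620000.00 | 900000.00
hole 1 | -706.86 | 39.00 | 63.00 | -27567.48 | -44532.08
hole 2 | -770.00 | 108.50 | 64.00 | -83545.00 | -49280.00
Σ | 16523.14 |  |  | 1508887.52 | 806187.92
X̄ = 1508887.52 / 16523.14 = 91.32 mm
Ȳ = 806187.92 / 16523.14 = 48.79 mm

X̄ = 91.32 mm, Ȳ = 48.79 mm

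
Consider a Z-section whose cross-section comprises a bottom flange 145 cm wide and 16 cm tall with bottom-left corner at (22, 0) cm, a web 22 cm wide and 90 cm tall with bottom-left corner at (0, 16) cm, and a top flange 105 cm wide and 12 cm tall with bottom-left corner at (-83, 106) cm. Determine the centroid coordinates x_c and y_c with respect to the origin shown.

bottom flange: A = 145 × 16 = 2320.00, centroid at (94.50, 8.00).
web: A = 22 × 90 = 1980.00, centroid at (11.00, 61.00).
top flange: A = 105 × 12 = 1260.00, centroid at (-30.50, 112.00).
ΣA = 5560.00 cm²
ΣAx_c = (2320.00)(94.50) + (1980.00)(11.00) + (1260.00)(-30.50) = 202590.00 cm³
ΣAy_c = (2320.00)(8.00) + (1980.00)(61.00) + (1260.00)(112.00) = 280460.00 cm³
x_c = 202590.00 / 5560.00 = 36.44 cm
y_c = 280460.00 / 5560.00 = 50.44 cm

x_c = 36.44 cm, y_c = 50.44 cm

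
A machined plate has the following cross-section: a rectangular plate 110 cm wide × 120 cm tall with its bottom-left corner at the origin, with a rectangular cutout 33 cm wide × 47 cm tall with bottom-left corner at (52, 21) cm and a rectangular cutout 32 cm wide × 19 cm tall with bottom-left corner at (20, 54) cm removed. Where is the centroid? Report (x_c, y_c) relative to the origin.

x_c = 54.15 cm, y_c = 61.98 cm

plate: A = 110 × 120 = 13200.00, centroid at (55.00, 60.00).
hole 1: A = −(33 × 47) = -1551.00, centroid at (68.50, 44.50).
hole 2: A = −(32 × 19) = -608.00, centroid at (36.00, 63.50).
ΣA = 11041.00 cm²
ΣAx_c = (13200.00)(55.00) + (-1551.00)(68.50) + (-608.00)(36.00) = 597868.50 cm³
ΣAy_c = (13200.00)(60.00) + (-1551.00)(44.50) + (-608.00)(63.50) = 684372.50 cm³
x_c = 597868.50 / 11041.00 = 54.15 cm
y_c = 684372.50 / 11041.00 = 61.98 cm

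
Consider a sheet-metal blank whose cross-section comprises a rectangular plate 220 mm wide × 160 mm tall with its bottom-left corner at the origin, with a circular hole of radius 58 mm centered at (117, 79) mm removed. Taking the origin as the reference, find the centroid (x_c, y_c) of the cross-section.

plate: A = 220 × 160 = 35200.00, centroid at (110.00, 80.00).
hole: A = −π·58² = -10568.32, centroid at (117.00, 79.00).
ΣA = 24631.68 mm²
ΣAx_c = (35200.00)(110.00) + (-10568.32)(117.00) = 2635506.83 mm³
ΣAy_c = (35200.00)(80.00) + (-10568.32)(79.00) = 1981102.90 mm³
x_c = 2635506.83 / 24631.68 = 107.00 mm
y_c = 1981102.90 / 24631.68 = 80.43 mm

x_c = 107.00 mm, y_c = 80.43 mm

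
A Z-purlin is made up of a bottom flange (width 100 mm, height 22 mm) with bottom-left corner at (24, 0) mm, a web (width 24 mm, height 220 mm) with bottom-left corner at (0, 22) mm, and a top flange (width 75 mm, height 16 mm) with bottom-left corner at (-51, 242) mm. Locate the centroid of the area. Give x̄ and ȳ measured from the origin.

x̄ = 24.19 mm, ȳ = 117.65 mm

Part | A | x̄ᵢ | ȳᵢ | A·x̄ᵢ | A·ȳᵢ
bottom flange | 2200.00 | 74.00 | 11.00 | 162800.00 | 24200.00
web | 5280.00 | 12.00 | 132.00 | 63360.00 | 696960.00
top flange | 1200.00 | -13.50 | 250.00 | -16200.00 | 300000.00
Σ | 8680.00 |  |  | 209960.00 | 1021160.00
x̄ = 209960.00 / 8680.00 = 24.19 mm
ȳ = 1021160.00 / 8680.00 = 117.65 mm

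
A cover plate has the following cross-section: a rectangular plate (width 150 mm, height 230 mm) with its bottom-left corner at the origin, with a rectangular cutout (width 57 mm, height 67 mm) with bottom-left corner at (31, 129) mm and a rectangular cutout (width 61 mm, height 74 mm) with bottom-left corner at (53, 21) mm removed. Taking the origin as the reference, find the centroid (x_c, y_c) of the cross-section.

x_c = 75.80 mm, y_c = 117.90 mm

Part | A | x̄ᵢ | ȳᵢ | A·x̄ᵢ | A·ȳᵢ
plate | 34500.00 | 75.00 | 115.00 | 2587500.00 | 3967500.00
hole 1 | -3819.00 | 59.50 | 162.50 | -227230.50 | -620587.50
hole 2 | -4514.00 | 83.50 | 58.00 | -376919.00 | -261812.00
Σ | 26167.00 |  |  | 1983350.50 | 3085100.50
x_c = 1983350.50 / 26167.00 = 75.80 mm
y_c = 3085100.50 / 26167.00 = 117.90 mm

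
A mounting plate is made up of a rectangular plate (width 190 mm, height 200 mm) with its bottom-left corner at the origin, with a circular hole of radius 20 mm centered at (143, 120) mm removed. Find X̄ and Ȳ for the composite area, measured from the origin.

X̄ = 93.36 mm, Ȳ = 99.32 mm

Part | A | x̄ᵢ | ȳᵢ | A·x̄ᵢ | A·ȳᵢ
plate | 38000.00 | 95.00 | 100.00 | 3610000.00 | 3800000.00
hole | -1256.64 | 143.00 | 120.00 | -179699.10 | -150796.45
Σ | 36743.36 |  |  | 3430300.90 | 3649203.55
X̄ = 3430300.90 / 36743.36 = 93.36 mm
Ȳ = 3649203.55 / 36743.36 = 99.32 mm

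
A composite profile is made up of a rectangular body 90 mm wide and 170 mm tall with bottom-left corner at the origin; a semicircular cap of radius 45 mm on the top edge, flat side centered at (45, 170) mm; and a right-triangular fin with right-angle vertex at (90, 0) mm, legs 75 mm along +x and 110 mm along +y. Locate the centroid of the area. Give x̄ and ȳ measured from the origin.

x̄ = 57.77 mm, ȳ = 90.83 mm

rectangular body: A = 90 × 170 = 15300.00, centroid at (45.00, 85.00).
semicircular top: A = ½π·45² = 3180.86, centroid at (45.00, 189.10).
triangular fin: A = ½·75·110 = 4125.00, centroid at (115.00, 36.67).
ΣA = 22605.86 mm², ΣAx̄ = 1306013.82 mm³, ΣAȳ = 2053246.64 mm³.
x̄ = 1306013.82/22605.86 = 57.77 mm; ȳ = 2053246.64/22605.86 = 90.83 mm.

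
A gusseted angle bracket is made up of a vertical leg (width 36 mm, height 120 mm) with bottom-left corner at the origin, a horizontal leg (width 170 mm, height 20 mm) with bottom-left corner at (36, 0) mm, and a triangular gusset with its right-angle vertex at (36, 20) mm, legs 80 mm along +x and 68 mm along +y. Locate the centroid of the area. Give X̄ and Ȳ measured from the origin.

vertical leg: A = 36 × 120 = 4320.00, centroid at (18.00, 60.00).
horizontal leg: A = 170 × 20 = 3400.00, centroid at (121.00, 10.00).
gusset: A = ½·80·68 = 2720.00, centroid at (62.67, 42.67).
ΣA = 10440.00 mm², ΣAX̄ = 659613.33 mm³, ΣAȲ = 409253.33 mm³.
X̄ = 659613.33/10440.00 = 63.18 mm; Ȳ = 409253.33/10440.00 = 39.20 mm.

X̄ = 63.18 mm, Ȳ = 39.20 mm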